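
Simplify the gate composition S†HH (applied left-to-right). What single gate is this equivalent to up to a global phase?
S†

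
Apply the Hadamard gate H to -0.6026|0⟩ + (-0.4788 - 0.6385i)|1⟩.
(-0.7647 - 0.4515i)|0⟩ + (-0.08754 + 0.4515i)|1⟩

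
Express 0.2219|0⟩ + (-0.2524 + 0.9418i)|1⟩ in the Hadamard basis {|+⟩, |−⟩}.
(-0.02157 + 0.666i)|+⟩ + (0.3354 - 0.666i)|−⟩

With |ψ⟩ = α|0⟩ + β|1⟩, the Hadamard-basis coefficients are ⟨+|ψ⟩ = (α + β)/√2 and ⟨−|ψ⟩ = (α − β)/√2.
Here α = 0.2219, β = (-0.2524 + 0.9418i): (α + β)/√2 = (-0.02157 + 0.666i), (α − β)/√2 = (0.3354 - 0.666i).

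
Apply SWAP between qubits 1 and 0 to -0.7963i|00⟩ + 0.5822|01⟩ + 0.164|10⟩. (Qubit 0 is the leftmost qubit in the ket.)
-0.7963i|00⟩ + 0.164|01⟩ + 0.5822|10⟩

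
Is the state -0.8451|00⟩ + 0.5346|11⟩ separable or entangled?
Entangled

Writing the state as a|00⟩ + b|01⟩ + c|10⟩ + d|11⟩, it is a product state iff ad − bc = 0.
Here (a, b, c, d) = (-0.8451, 0, 0, 0.5346): ad − bc = (-0.8451)(0.5346) − (0)(0) = -0.4518 ≠ 0, so the state is entangled.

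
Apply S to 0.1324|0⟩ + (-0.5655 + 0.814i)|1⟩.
0.1324|0⟩ + (-0.814 - 0.5655i)|1⟩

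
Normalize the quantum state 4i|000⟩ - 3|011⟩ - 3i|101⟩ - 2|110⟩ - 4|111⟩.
0.5443i|000⟩ - 1/√6|011⟩ - (1/√6)i|101⟩ - 0.2722|110⟩ - 0.5443|111⟩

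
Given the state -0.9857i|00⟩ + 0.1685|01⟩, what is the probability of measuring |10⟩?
0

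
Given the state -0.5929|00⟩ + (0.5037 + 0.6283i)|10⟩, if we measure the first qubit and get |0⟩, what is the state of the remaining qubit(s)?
-|0⟩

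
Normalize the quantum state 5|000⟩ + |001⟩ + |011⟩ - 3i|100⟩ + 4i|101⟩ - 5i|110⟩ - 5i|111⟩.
0.4951|000⟩ + 0.09901|001⟩ + 0.09901|011⟩ - 0.297i|100⟩ + 0.3961i|101⟩ - 0.4951i|110⟩ - 0.4951i|111⟩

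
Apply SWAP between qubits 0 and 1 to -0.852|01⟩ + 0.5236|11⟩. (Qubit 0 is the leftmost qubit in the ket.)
-0.852|10⟩ + 0.5236|11⟩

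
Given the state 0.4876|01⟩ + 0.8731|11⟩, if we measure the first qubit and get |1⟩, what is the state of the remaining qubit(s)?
|1⟩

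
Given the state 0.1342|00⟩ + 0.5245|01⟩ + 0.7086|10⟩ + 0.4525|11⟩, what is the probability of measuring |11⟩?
0.2048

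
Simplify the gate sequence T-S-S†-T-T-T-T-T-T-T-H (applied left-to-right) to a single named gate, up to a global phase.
H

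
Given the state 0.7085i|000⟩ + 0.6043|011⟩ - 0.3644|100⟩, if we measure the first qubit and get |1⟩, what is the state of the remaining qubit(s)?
-|00⟩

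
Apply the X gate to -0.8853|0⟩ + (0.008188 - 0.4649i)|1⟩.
(0.008188 - 0.4649i)|0⟩ - 0.8853|1⟩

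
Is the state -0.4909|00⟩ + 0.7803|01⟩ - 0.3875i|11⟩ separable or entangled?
Entangled

Writing the state as a|00⟩ + b|01⟩ + c|10⟩ + d|11⟩, it is a product state iff ad − bc = 0.
Here (a, b, c, d) = (-0.4909, 0.7803, 0, -0.3875i): ad − bc = (-0.4909)(-0.3875i) − (0.7803)(0) = 0.1902i ≠ 0, so the state is entangled.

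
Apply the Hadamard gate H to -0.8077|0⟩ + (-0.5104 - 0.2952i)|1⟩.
(-0.932 - 0.2087i)|0⟩ + (-0.2102 + 0.2087i)|1⟩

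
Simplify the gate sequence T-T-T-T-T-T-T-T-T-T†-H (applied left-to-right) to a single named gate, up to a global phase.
H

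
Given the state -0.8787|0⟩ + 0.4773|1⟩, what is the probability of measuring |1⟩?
0.2278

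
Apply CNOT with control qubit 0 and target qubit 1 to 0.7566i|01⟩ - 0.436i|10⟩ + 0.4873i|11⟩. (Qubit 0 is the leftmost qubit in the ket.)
0.7566i|01⟩ + 0.4873i|10⟩ - 0.436i|11⟩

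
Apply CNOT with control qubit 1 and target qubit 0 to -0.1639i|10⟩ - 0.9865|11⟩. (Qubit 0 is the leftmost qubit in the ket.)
-0.9865|01⟩ - 0.1639i|10⟩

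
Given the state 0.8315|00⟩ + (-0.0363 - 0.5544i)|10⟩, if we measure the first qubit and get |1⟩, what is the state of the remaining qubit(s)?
(-0.06534 - 0.9979i)|0⟩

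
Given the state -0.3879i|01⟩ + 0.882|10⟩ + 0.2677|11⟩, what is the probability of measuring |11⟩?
0.07166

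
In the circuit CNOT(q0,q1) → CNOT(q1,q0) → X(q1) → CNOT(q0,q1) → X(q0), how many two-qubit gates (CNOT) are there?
3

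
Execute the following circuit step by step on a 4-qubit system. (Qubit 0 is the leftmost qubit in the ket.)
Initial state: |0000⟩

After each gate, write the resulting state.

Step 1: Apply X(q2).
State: |0010⟩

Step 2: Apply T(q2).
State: (1/√2 + (1/√2)i)|0010⟩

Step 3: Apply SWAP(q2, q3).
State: (1/√2 + (1/√2)i)|0001⟩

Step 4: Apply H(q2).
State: (1/2 + (1/2)i)|0001⟩ + (1/2 + (1/2)i)|0011⟩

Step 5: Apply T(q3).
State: (1/√2)i|0001⟩ + (1/√2)i|0011⟩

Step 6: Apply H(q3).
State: (1/2)i|0000⟩ - (1/2)i|0001⟩ + (1/2)i|0010⟩ - (1/2)i|0011⟩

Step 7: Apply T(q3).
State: (1/2)i|0000⟩ + (1/√8 - (1/√8)i)|0001⟩ + (1/2)i|0010⟩ + (1/√8 - (1/√8)i)|0011⟩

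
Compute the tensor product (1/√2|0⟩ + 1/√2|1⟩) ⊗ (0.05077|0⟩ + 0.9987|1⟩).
0.0359|00⟩ + 0.7062|01⟩ + 0.0359|10⟩ + 0.7062|11⟩

amp(|b₁b₂…⟩) = product of the factor amplitudes for bits b₁, b₂, …; only kets whose every factor amplitude is nonzero survive.
|00⟩: (1/√2)(0.05077) = 0.0359
|01⟩: (1/√2)(0.9987) = 0.7062
|10⟩: (1/√2)(0.05077) = 0.0359
|11⟩: (1/√2)(0.9987) = 0.7062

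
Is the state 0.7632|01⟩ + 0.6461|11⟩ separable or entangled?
Separable

Writing the state as a|00⟩ + b|01⟩ + c|10⟩ + d|11⟩, it is a product state iff ad − bc = 0.
Here (a, b, c, d) = (0, 0.7632, 0, 0.6461): ad − bc = (0)(0.6461) − (0.7632)(0) = 0, so the state is separable.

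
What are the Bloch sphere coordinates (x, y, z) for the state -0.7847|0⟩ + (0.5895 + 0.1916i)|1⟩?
(-0.9252, -0.3007, 0.2315)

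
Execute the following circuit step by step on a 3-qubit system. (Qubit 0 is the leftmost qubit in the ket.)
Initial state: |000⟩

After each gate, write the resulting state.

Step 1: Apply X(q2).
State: |001⟩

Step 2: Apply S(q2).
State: i|001⟩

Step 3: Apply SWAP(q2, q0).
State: i|100⟩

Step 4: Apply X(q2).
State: i|101⟩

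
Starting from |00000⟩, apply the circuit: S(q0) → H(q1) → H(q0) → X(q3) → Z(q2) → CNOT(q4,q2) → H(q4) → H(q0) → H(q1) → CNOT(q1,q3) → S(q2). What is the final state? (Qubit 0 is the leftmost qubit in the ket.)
1/√2|00010⟩ + 1/√2|00011⟩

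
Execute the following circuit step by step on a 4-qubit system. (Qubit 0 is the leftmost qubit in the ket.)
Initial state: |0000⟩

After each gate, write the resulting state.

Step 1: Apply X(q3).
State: |0001⟩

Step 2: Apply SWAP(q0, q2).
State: |0001⟩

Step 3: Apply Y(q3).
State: -i|0000⟩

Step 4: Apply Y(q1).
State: |0100⟩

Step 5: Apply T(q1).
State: (1/√2 + (1/√2)i)|0100⟩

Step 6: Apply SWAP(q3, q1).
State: (1/√2 + (1/√2)i)|0001⟩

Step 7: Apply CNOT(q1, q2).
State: (1/√2 + (1/√2)i)|0001⟩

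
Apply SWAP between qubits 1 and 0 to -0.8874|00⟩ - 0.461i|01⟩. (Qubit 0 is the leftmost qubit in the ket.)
-0.8874|00⟩ - 0.461i|10⟩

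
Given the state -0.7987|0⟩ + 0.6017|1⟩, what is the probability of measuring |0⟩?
0.6379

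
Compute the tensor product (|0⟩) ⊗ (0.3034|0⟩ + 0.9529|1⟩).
0.3034|00⟩ + 0.9529|01⟩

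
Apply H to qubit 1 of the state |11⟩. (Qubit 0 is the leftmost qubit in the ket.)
1/√2|10⟩ - 1/√2|11⟩

H on qubit 1 mixes each pair of kets that differ only in qubit 1: amplitudes (a, b) of (|…0…⟩, |…1…⟩) become ((a + b)/√2, (a − b)/√2). Kets absent from the input have amplitude 0.
(|10⟩, |11⟩): (a, b) = (0, 1) → (1/√2, -1/√2)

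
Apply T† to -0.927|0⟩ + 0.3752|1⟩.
-0.927|0⟩ + (0.2653 - 0.2653i)|1⟩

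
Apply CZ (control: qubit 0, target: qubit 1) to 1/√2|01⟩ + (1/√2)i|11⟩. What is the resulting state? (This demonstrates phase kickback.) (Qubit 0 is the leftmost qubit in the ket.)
1/√2|01⟩ - (1/√2)i|11⟩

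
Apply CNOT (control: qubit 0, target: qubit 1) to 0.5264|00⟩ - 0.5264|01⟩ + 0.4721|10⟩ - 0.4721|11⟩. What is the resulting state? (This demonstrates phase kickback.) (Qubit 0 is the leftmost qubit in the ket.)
0.5264|00⟩ - 0.5264|01⟩ - 0.4721|10⟩ + 0.4721|11⟩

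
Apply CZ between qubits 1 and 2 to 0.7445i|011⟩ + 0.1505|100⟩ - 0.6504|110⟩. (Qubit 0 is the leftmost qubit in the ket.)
-0.7445i|011⟩ + 0.1505|100⟩ - 0.6504|110⟩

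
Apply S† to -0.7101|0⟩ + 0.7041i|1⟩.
-0.7101|0⟩ + 0.7041|1⟩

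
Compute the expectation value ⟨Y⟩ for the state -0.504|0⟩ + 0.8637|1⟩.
0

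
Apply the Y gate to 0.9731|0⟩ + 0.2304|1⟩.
-0.2304i|0⟩ + 0.9731i|1⟩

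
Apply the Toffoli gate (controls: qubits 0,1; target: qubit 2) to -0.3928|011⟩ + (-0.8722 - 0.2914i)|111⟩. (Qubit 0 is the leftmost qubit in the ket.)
-0.3928|011⟩ + (-0.8722 - 0.2914i)|110⟩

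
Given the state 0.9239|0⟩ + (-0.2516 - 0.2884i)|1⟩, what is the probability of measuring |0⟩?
0.8536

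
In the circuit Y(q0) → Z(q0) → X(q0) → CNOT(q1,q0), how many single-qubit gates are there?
3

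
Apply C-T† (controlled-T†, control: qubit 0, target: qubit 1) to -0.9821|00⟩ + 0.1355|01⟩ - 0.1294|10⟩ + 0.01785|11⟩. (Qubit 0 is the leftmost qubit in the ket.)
-0.9821|00⟩ + 0.1355|01⟩ - 0.1294|10⟩ + (0.01262 - 0.01262i)|11⟩

C-T† leaves the control-|0⟩ kets |00⟩, |01⟩ unchanged and applies T† to qubit 1 on the control-|1⟩ pair (|10⟩, |11⟩).
T† = [[1, 0], [0, (1/√2 - (1/√2)i)]].
With a = amp(|10⟩) = -0.1294 and b = amp(|11⟩) = 0.01785:
new amp(|10⟩) = (1)·a = -0.1294
new amp(|11⟩) = (1/√2 - (1/√2)i)·b = (0.01262 - 0.01262i)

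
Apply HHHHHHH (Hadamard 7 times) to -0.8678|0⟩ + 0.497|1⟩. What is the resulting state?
-0.2622|0⟩ - 0.9651|1⟩

H² = I, so H^7 = H: a single Hadamard. With (a, b) = (-0.8678, 0.497), H gives ((a + b)/√2, (a − b)/√2) = (-0.2622, -0.9651).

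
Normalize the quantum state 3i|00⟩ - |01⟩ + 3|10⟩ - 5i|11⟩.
0.4523i|00⟩ - 0.1508|01⟩ + 0.4523|10⟩ - 0.7538i|11⟩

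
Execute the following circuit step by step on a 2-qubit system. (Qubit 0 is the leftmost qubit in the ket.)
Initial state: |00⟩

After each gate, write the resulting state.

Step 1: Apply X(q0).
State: |10⟩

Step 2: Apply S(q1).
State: |10⟩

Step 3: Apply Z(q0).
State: -|10⟩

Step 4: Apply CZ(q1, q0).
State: -|10⟩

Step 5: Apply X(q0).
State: -|00⟩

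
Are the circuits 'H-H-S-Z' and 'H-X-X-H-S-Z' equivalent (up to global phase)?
Yes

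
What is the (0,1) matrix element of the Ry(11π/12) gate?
-0.9914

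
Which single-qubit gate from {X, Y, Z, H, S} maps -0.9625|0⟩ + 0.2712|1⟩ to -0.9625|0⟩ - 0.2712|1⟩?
Z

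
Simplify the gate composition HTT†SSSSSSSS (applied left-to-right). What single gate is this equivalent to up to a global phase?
H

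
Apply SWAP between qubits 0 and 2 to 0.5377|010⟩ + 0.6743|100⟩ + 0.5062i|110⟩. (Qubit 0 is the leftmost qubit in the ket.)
0.6743|001⟩ + 0.5377|010⟩ + 0.5062i|011⟩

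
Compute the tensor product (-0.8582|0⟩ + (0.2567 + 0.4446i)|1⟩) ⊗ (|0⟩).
-0.8582|00⟩ + (0.2567 + 0.4446i)|10⟩

amp(|b₁b₂…⟩) = product of the factor amplitudes for bits b₁, b₂, …; only kets whose every factor amplitude is nonzero survive.
|00⟩: (-0.8582)(1) = -0.8582
|10⟩: (0.2567 + 0.4446i)(1) = (0.2567 + 0.4446i)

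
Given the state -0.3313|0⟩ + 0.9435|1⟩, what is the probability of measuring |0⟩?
0.1098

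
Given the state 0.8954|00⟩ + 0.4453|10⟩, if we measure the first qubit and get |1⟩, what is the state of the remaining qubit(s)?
|0⟩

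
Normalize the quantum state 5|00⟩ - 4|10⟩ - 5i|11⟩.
0.6155|00⟩ - 0.4924|10⟩ - 0.6155i|11⟩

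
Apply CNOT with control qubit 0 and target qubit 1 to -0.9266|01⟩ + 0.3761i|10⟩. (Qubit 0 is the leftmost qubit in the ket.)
-0.9266|01⟩ + 0.3761i|11⟩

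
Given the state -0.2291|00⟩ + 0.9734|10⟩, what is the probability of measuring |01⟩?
0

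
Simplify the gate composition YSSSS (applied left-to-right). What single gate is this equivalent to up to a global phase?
Y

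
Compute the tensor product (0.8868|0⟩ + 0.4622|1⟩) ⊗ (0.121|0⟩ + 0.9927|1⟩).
0.1073|00⟩ + 0.8803|01⟩ + 0.05593|10⟩ + 0.4588|11⟩

amp(|b₁b₂…⟩) = product of the factor amplitudes for bits b₁, b₂, …; only kets whose every factor amplitude is nonzero survive.
|00⟩: (0.8868)(0.121) = 0.1073
|01⟩: (0.8868)(0.9927) = 0.8803
|10⟩: (0.4622)(0.121) = 0.05593
|11⟩: (0.4622)(0.9927) = 0.4588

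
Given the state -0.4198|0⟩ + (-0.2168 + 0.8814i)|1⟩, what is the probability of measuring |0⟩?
0.1762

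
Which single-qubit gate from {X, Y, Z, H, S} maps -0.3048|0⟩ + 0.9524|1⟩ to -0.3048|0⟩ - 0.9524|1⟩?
Z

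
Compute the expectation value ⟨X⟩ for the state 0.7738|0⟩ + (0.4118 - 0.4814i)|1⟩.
0.6373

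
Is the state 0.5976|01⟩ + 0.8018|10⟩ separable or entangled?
Entangled

Writing the state as a|00⟩ + b|01⟩ + c|10⟩ + d|11⟩, it is a product state iff ad − bc = 0.
Here (a, b, c, d) = (0, 0.5976, 0.8018, 0): ad − bc = (0)(0) − (0.5976)(0.8018) = -0.4792 ≠ 0, so the state is entangled.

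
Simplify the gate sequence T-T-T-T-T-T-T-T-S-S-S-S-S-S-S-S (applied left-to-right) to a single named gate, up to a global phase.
I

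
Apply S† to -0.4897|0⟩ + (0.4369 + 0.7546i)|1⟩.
-0.4897|0⟩ + (0.7546 - 0.4369i)|1⟩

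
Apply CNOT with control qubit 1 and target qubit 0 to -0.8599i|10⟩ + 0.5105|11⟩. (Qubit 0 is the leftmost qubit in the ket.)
0.5105|01⟩ - 0.8599i|10⟩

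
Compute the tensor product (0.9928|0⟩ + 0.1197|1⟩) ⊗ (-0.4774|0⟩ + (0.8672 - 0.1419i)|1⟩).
-0.474|00⟩ + (0.861 - 0.1409i)|01⟩ - 0.05714|10⟩ + (0.1038 - 0.01699i)|11⟩

amp(|b₁b₂…⟩) = product of the factor amplitudes for bits b₁, b₂, …; only kets whose every factor amplitude is nonzero survive.
|00⟩: (0.9928)(-0.4774) = -0.474
|01⟩: (0.9928)(0.8672 - 0.1419i) = (0.861 - 0.1409i)
|10⟩: (0.1197)(-0.4774) = -0.05714
|11⟩: (0.1197)(0.8672 - 0.1419i) = (0.1038 - 0.01699i)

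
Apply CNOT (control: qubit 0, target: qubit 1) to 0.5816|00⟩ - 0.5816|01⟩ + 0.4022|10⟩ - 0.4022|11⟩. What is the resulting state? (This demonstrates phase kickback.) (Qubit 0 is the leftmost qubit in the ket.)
0.5816|00⟩ - 0.5816|01⟩ - 0.4022|10⟩ + 0.4022|11⟩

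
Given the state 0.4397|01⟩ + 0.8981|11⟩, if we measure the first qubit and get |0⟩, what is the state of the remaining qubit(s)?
|1⟩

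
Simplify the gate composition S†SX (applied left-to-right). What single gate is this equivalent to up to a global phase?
X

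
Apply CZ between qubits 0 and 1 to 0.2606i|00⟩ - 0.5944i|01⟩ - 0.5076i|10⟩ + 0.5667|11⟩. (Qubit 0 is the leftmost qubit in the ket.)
0.2606i|00⟩ - 0.5944i|01⟩ - 0.5076i|10⟩ - 0.5667|11⟩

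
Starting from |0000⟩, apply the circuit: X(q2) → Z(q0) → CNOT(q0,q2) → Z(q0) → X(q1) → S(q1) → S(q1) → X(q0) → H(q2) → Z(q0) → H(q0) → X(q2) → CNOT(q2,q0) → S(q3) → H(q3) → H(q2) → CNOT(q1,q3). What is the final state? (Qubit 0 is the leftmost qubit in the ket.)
-1/2|0100⟩ - 1/2|0101⟩ + 1/2|1100⟩ + 1/2|1101⟩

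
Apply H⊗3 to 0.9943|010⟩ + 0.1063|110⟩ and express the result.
0.3891|000⟩ + 0.3891|001⟩ - 0.3891|010⟩ - 0.3891|011⟩ + 0.314|100⟩ + 0.314|101⟩ - 0.314|110⟩ - 0.314|111⟩

H⊗3 gives amp(|y⟩) = (1/2√2) Σ_x (−1)^(x·y) amp(|x⟩), where x·y is the number of positions in which both x and y have a 1.
|000⟩: (0.9943 + 0.1063)/(2√2) = 0.3891
|001⟩: (0.9943 + 0.1063)/(2√2) = 0.3891
|010⟩: (-0.9943 - 0.1063)/(2√2) = -0.3891
|011⟩: (-0.9943 - 0.1063)/(2√2) = -0.3891
|100⟩: (0.9943 - 0.1063)/(2√2) = 0.314
|101⟩: (0.9943 - 0.1063)/(2√2) = 0.314
|110⟩: (-0.9943 + 0.1063)/(2√2) = -0.314
|111⟩: (-0.9943 + 0.1063)/(2√2) = -0.314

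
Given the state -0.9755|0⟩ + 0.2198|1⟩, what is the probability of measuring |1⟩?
0.04831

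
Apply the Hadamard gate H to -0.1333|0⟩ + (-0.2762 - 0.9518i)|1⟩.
(-0.2896 - 0.673i)|0⟩ + (0.101 + 0.673i)|1⟩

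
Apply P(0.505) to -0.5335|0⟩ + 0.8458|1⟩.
-0.5335|0⟩ + (0.7402 + 0.4092i)|1⟩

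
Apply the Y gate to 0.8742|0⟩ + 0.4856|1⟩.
-0.4856i|0⟩ + 0.8742i|1⟩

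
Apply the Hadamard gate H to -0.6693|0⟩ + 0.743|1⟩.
0.05211|0⟩ - 0.9986|1⟩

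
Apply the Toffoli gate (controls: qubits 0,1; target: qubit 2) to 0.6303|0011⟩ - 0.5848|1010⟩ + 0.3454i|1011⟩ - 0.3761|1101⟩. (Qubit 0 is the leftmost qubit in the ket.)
0.6303|0011⟩ - 0.5848|1010⟩ + 0.3454i|1011⟩ - 0.3761|1111⟩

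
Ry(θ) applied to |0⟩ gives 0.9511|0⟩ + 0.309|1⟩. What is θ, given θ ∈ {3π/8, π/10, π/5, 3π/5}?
π/5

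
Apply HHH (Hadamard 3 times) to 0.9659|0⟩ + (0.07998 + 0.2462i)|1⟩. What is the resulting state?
(0.7395 + 0.1741i)|0⟩ + (0.6264 - 0.1741i)|1⟩

H² = I, so H^3 = H: a single Hadamard. With (a, b) = (0.9659, (0.07998 + 0.2462i)), H gives ((a + b)/√2, (a − b)/√2) = ((0.7395 + 0.1741i), (0.6264 - 0.1741i)).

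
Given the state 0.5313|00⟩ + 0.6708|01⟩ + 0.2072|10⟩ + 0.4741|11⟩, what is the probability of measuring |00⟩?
0.2823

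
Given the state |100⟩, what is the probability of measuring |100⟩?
1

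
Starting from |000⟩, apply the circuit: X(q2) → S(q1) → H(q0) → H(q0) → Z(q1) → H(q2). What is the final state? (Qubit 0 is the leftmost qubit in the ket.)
1/√2|000⟩ - 1/√2|001⟩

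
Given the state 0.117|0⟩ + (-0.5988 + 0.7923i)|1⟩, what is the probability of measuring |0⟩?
0.01369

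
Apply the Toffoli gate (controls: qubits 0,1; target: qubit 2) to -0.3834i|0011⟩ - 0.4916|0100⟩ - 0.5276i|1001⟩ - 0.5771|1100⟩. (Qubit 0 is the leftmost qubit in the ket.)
-0.3834i|0011⟩ - 0.4916|0100⟩ - 0.5276i|1001⟩ - 0.5771|1110⟩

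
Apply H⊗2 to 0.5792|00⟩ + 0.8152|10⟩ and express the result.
0.6972|00⟩ + 0.6972|01⟩ - 0.118|10⟩ - 0.118|11⟩

H⊗2 gives amp(|y⟩) = (1/2) Σ_x (−1)^(x·y) amp(|x⟩), where x·y is the number of positions in which both x and y have a 1.
|00⟩: (0.5792 + 0.8152)/2 = 0.6972
|01⟩: (0.5792 + 0.8152)/2 = 0.6972
|10⟩: (0.5792 - 0.8152)/2 = -0.118
|11⟩: (0.5792 - 0.8152)/2 = -0.118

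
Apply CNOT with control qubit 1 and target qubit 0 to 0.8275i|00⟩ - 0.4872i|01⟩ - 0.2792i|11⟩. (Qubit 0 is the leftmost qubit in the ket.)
0.8275i|00⟩ - 0.2792i|01⟩ - 0.4872i|11⟩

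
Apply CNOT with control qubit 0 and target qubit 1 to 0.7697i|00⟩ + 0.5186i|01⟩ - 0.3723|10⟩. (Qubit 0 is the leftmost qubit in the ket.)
0.7697i|00⟩ + 0.5186i|01⟩ - 0.3723|11⟩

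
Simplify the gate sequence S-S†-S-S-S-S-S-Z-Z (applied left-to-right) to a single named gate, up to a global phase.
S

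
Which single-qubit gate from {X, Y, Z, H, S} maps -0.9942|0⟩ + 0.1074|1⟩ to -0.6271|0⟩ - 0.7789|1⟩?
H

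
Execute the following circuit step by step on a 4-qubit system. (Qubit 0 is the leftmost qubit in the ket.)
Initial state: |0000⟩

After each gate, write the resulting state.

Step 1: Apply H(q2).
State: 1/√2|0000⟩ + 1/√2|0010⟩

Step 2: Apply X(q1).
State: 1/√2|0100⟩ + 1/√2|0110⟩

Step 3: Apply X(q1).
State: 1/√2|0000⟩ + 1/√2|0010⟩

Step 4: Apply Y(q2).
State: -(1/√2)i|0000⟩ + (1/√2)i|0010⟩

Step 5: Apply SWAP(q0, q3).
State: -(1/√2)i|0000⟩ + (1/√2)i|0010⟩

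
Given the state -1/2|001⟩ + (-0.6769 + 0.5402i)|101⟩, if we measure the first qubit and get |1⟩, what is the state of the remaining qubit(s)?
(-0.7816 + 0.6238i)|01⟩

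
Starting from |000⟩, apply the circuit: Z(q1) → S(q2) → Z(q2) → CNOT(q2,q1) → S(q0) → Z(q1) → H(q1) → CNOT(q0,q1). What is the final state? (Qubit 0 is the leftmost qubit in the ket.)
1/√2|000⟩ + 1/√2|010⟩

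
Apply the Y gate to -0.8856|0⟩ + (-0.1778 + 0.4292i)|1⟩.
(0.4292 + 0.1778i)|0⟩ - 0.8856i|1⟩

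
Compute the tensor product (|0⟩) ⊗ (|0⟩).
|00⟩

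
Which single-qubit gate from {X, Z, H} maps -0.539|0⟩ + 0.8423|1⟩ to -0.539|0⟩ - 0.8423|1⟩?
Z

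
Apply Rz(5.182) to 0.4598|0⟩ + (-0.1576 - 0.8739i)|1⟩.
(-0.3918 - 0.2406i)|0⟩ + (0.5915 + 0.6623i)|1⟩

Rz(5.182) = [[e^(−iθ/2), 0], [0, e^(iθ/2)]] with e^(±iθ/2) = cos(θ/2) ± i·sin(θ/2); θ = 5.182, cos(θ/2) ≈ -0.852215, sin(θ/2) ≈ 0.523192.
With a = amp(|0⟩) = 0.4598 and b = amp(|1⟩) = (-0.1576 - 0.8739i):
new amp(|0⟩) = (-0.852215 - 0.523192i)·a = (-0.3918 - 0.2406i)
new amp(|1⟩) = (-0.852215 + 0.523192i)·b = (0.5915 + 0.6623i)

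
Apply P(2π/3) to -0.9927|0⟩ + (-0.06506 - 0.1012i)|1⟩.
-0.9927|0⟩ + (0.1202 - 0.005744i)|1⟩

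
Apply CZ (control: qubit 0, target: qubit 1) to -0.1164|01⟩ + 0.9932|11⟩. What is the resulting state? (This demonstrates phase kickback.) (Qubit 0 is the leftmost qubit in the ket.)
-0.1164|01⟩ - 0.9932|11⟩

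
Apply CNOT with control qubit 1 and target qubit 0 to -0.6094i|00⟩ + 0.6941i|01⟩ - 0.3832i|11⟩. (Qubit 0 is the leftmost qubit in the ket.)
-0.6094i|00⟩ - 0.3832i|01⟩ + 0.6941i|11⟩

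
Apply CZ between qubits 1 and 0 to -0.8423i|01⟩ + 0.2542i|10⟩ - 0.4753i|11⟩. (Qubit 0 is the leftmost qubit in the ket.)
-0.8423i|01⟩ + 0.2542i|10⟩ + 0.4753i|11⟩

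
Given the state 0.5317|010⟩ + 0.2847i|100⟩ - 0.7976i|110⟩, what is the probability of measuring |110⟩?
0.6362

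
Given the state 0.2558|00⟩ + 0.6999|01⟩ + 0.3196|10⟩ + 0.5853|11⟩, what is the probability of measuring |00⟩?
0.06543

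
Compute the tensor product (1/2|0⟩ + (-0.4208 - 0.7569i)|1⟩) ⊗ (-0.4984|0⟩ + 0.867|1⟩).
-0.2492|00⟩ + 0.4335|01⟩ + (0.2097 + 0.3772i)|10⟩ + (-0.3648 - 0.6562i)|11⟩

amp(|b₁b₂…⟩) = product of the factor amplitudes for bits b₁, b₂, …; only kets whose every factor amplitude is nonzero survive.
|00⟩: (1/2)(-0.4984) = -0.2492
|01⟩: (1/2)(0.867) = 0.4335
|10⟩: (-0.4208 - 0.7569i)(-0.4984) = (0.2097 + 0.3772i)
|11⟩: (-0.4208 - 0.7569i)(0.867) = (-0.3648 - 0.6562i)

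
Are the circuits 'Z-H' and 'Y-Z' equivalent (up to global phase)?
No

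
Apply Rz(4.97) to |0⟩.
(-0.7921 - 0.6104i)|0⟩

Rz(4.97) = [[e^(−iθ/2), 0], [0, e^(iθ/2)]] with e^(±iθ/2) = cos(θ/2) ± i·sin(θ/2); θ = 4.97, cos(θ/2) ≈ -0.792077, sin(θ/2) ≈ 0.610422.
With a = amp(|0⟩) = 1 and b = amp(|1⟩) = 0:
new amp(|0⟩) = (-0.792077 - 0.610422i)·a = (-0.7921 - 0.6104i)
new amp(|1⟩) = (-0.792077 + 0.610422i)·b = 0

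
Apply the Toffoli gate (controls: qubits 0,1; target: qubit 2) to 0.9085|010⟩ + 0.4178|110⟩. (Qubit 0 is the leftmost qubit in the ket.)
0.9085|010⟩ + 0.4178|111⟩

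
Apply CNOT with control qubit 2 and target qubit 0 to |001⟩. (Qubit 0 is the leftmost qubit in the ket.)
|101⟩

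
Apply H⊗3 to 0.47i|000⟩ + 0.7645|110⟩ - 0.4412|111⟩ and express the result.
(0.1143 + 0.1662i)|000⟩ + (0.4263 + 0.1662i)|001⟩ + (-0.1143 + 0.1662i)|010⟩ + (-0.4263 + 0.1662i)|011⟩ + (-0.1143 + 0.1662i)|100⟩ + (-0.4263 + 0.1662i)|101⟩ + (0.1143 + 0.1662i)|110⟩ + (0.4263 + 0.1662i)|111⟩

H⊗3 gives amp(|y⟩) = (1/2√2) Σ_x (−1)^(x·y) amp(|x⟩), where x·y is the number of positions in which both x and y have a 1.
|000⟩: (0.47i + 0.7645 - 0.4412)/(2√2) = (0.1143 + 0.1662i)
|001⟩: (0.47i + 0.7645 + 0.4412)/(2√2) = (0.4263 + 0.1662i)
|010⟩: (0.47i - 0.7645 + 0.4412)/(2√2) = (-0.1143 + 0.1662i)
|011⟩: (0.47i - 0.7645 - 0.4412)/(2√2) = (-0.4263 + 0.1662i)
|100⟩: (0.47i - 0.7645 + 0.4412)/(2√2) = (-0.1143 + 0.1662i)
|101⟩: (0.47i - 0.7645 - 0.4412)/(2√2) = (-0.4263 + 0.1662i)
|110⟩: (0.47i + 0.7645 - 0.4412)/(2√2) = (0.1143 + 0.1662i)
|111⟩: (0.47i + 0.7645 + 0.4412)/(2√2) = (0.4263 + 0.1662i)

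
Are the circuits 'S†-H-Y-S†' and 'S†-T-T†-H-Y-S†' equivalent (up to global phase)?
Yes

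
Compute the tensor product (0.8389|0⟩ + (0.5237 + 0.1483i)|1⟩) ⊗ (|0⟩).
0.8389|00⟩ + (0.5237 + 0.1483i)|10⟩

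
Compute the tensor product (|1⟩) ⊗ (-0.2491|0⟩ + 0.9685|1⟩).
-0.2491|10⟩ + 0.9685|11⟩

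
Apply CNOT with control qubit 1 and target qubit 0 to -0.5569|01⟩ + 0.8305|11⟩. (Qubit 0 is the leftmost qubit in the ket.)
0.8305|01⟩ - 0.5569|11⟩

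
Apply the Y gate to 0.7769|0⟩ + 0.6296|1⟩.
-0.6296i|0⟩ + 0.7769i|1⟩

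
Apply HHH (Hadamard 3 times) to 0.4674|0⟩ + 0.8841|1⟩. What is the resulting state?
0.9557|0⟩ - 0.2947|1⟩

H² = I, so H^3 = H: a single Hadamard. With (a, b) = (0.4674, 0.8841), H gives ((a + b)/√2, (a − b)/√2) = (0.9557, -0.2947).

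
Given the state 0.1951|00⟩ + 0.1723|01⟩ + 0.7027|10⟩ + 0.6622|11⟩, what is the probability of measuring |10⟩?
0.4938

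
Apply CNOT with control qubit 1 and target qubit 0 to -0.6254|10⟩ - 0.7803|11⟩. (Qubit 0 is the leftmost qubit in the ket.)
-0.7803|01⟩ - 0.6254|10⟩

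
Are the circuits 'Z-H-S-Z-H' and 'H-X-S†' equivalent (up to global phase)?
No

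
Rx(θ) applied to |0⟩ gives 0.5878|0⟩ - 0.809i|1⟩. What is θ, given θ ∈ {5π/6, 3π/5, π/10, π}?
3π/5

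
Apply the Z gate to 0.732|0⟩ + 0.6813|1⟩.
0.732|0⟩ - 0.6813|1⟩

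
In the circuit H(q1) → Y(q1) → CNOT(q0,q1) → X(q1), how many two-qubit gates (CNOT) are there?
1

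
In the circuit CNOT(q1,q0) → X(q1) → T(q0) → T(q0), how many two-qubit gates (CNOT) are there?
1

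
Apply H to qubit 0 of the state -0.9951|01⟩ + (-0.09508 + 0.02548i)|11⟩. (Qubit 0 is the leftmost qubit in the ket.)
(-0.7709 + 0.01802i)|01⟩ + (-0.6364 - 0.01802i)|11⟩

H on qubit 0 mixes each pair of kets that differ only in qubit 0: amplitudes (a, b) of (|…0…⟩, |…1…⟩) become ((a + b)/√2, (a − b)/√2). Kets absent from the input have amplitude 0.
(|01⟩, |11⟩): (a, b) = (-0.9951, (-0.09508 + 0.02548i)) → ((-0.7709 + 0.01802i), (-0.6364 - 0.01802i))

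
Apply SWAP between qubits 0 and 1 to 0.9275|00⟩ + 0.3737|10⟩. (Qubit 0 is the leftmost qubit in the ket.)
0.9275|00⟩ + 0.3737|01⟩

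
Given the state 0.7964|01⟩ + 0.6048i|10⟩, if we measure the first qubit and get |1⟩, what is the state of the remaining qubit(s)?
i|0⟩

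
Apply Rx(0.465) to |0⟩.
0.9731|0⟩ - 0.2304i|1⟩

Rx(0.465) = [[cos(θ/2), −i·sin(θ/2)], [−i·sin(θ/2), cos(θ/2)]]; θ = 0.465, cos(θ/2) ≈ 0.973093, sin(θ/2) ≈ 0.230411.
With a = amp(|0⟩) = 1 and b = amp(|1⟩) = 0:
new amp(|0⟩) = (0.973093)·a + (-0.230411i)·b = 0.9731
new amp(|1⟩) = (-0.230411i)·a + (0.973093)·b = -0.2304i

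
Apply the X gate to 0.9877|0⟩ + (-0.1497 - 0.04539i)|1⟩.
(-0.1497 - 0.04539i)|0⟩ + 0.9877|1⟩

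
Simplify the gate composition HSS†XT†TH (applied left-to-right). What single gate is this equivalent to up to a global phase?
Z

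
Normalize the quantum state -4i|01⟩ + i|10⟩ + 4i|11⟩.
-0.6963i|01⟩ + 0.1741i|10⟩ + 0.6963i|11⟩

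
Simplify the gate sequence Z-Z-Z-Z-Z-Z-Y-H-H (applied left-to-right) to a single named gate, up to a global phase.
Y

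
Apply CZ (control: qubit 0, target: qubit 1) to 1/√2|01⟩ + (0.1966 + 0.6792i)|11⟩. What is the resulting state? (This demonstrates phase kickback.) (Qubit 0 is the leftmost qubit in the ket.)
1/√2|01⟩ + (-0.1966 - 0.6792i)|11⟩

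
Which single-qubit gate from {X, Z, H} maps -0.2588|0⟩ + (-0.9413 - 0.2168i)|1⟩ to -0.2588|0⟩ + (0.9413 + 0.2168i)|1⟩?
Z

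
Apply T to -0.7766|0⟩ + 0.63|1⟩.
-0.7766|0⟩ + (0.4455 + 0.4455i)|1⟩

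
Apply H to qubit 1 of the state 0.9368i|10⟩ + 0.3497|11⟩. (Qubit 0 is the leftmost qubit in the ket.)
(0.2473 + 0.6624i)|10⟩ + (-0.2473 + 0.6624i)|11⟩

H on qubit 1 mixes each pair of kets that differ only in qubit 1: amplitudes (a, b) of (|…0…⟩, |…1…⟩) become ((a + b)/√2, (a − b)/√2). Kets absent from the input have amplitude 0.
(|10⟩, |11⟩): (a, b) = (0.9368i, 0.3497) → ((0.2473 + 0.6624i), (-0.2473 + 0.6624i))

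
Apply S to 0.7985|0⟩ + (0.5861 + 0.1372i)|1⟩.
0.7985|0⟩ + (-0.1372 + 0.5861i)|1⟩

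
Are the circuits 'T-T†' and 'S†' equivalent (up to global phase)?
No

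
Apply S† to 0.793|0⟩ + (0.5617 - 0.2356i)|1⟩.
0.793|0⟩ + (-0.2356 - 0.5617i)|1⟩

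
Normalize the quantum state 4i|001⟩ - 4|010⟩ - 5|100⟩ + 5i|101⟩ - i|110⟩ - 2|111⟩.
0.4288i|001⟩ - 0.4288|010⟩ - 0.5361|100⟩ + 0.5361i|101⟩ - 0.1072i|110⟩ - 0.2144|111⟩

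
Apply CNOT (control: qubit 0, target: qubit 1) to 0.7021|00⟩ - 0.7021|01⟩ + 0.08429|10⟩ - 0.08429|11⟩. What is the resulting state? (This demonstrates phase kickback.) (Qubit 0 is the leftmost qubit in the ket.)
0.7021|00⟩ - 0.7021|01⟩ - 0.08429|10⟩ + 0.08429|11⟩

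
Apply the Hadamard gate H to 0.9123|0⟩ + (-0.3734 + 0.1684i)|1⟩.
(0.3811 + 0.1191i)|0⟩ + (0.9091 - 0.1191i)|1⟩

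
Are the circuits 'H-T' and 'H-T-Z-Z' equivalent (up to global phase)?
Yes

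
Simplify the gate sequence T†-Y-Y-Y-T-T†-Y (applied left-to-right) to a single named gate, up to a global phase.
T†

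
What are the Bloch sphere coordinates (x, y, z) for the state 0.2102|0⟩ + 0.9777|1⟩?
(0.411, 0, -0.9117)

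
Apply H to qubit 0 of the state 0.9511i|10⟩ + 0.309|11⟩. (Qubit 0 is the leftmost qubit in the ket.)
0.6725i|00⟩ + 0.2185|01⟩ - 0.6725i|10⟩ - 0.2185|11⟩

H on qubit 0 mixes each pair of kets that differ only in qubit 0: amplitudes (a, b) of (|…0…⟩, |…1…⟩) become ((a + b)/√2, (a − b)/√2). Kets absent from the input have amplitude 0.
(|00⟩, |10⟩): (a, b) = (0, 0.9511i) → (0.6725i, -0.6725i)
(|01⟩, |11⟩): (a, b) = (0, 0.309) → (0.2185, -0.2185)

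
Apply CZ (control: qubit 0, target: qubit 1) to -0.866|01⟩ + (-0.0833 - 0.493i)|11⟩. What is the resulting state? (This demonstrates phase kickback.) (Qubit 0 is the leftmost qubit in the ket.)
-0.866|01⟩ + (0.0833 + 0.493i)|11⟩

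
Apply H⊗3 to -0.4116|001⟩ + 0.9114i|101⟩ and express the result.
(-0.1455 + 0.3222i)|000⟩ + (0.1455 - 0.3222i)|001⟩ + (-0.1455 + 0.3222i)|010⟩ + (0.1455 - 0.3222i)|011⟩ + (-0.1455 - 0.3222i)|100⟩ + (0.1455 + 0.3222i)|101⟩ + (-0.1455 - 0.3222i)|110⟩ + (0.1455 + 0.3222i)|111⟩

H⊗3 gives amp(|y⟩) = (1/2√2) Σ_x (−1)^(x·y) amp(|x⟩), where x·y is the number of positions in which both x and y have a 1.
|000⟩: (-0.4116 + 0.9114i)/(2√2) = (-0.1455 + 0.3222i)
|001⟩: (0.4116 - 0.9114i)/(2√2) = (0.1455 - 0.3222i)
|010⟩: (-0.4116 + 0.9114i)/(2√2) = (-0.1455 + 0.3222i)
|011⟩: (0.4116 - 0.9114i)/(2√2) = (0.1455 - 0.3222i)
|100⟩: (-0.4116 - 0.9114i)/(2√2) = (-0.1455 - 0.3222i)
|101⟩: (0.4116 + 0.9114i)/(2√2) = (0.1455 + 0.3222i)
|110⟩: (-0.4116 - 0.9114i)/(2√2) = (-0.1455 - 0.3222i)
|111⟩: (0.4116 + 0.9114i)/(2√2) = (0.1455 + 0.3222i)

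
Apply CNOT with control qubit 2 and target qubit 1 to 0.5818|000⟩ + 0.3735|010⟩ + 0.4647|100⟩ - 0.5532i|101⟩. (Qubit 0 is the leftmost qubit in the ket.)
0.5818|000⟩ + 0.3735|010⟩ + 0.4647|100⟩ - 0.5532i|111⟩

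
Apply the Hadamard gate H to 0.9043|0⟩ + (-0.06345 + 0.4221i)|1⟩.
(0.5946 + 0.2985i)|0⟩ + (0.6843 - 0.2985i)|1⟩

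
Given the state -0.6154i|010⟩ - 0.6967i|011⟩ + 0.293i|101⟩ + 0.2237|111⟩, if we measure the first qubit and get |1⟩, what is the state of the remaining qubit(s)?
0.7948i|01⟩ + 0.6068|11⟩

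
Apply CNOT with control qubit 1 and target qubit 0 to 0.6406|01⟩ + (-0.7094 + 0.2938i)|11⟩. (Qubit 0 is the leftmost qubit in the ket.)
(-0.7094 + 0.2938i)|01⟩ + 0.6406|11⟩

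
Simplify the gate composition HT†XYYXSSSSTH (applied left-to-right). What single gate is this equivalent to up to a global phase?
I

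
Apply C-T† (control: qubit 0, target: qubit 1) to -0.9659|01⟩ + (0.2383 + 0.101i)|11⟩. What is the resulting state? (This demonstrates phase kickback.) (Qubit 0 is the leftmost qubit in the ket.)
-0.9659|01⟩ + (0.2399 - 0.09709i)|11⟩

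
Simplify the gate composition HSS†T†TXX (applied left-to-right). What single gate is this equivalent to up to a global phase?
H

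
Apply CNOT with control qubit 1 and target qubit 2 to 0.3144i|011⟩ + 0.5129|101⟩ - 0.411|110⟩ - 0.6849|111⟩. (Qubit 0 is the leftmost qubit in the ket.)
0.3144i|010⟩ + 0.5129|101⟩ - 0.6849|110⟩ - 0.411|111⟩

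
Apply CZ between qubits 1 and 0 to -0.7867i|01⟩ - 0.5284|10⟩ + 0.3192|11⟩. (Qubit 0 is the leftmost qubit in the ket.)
-0.7867i|01⟩ - 0.5284|10⟩ - 0.3192|11⟩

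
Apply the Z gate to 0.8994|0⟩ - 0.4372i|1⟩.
0.8994|0⟩ + 0.4372i|1⟩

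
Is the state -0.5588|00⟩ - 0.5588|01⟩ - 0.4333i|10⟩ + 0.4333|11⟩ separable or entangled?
Entangled

Writing the state as a|00⟩ + b|01⟩ + c|10⟩ + d|11⟩, it is a product state iff ad − bc = 0.
Here (a, b, c, d) = (-0.5588, -0.5588, -0.4333i, 0.4333): ad − bc = (-0.5588)(0.4333) − (-0.5588)(-0.4333i) = (-0.2421 - 0.2421i) ≠ 0, so the state is entangled.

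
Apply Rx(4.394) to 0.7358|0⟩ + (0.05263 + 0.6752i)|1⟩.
(0.1159 - 0.04264i)|0⟩ + (-0.03085 - 0.9919i)|1⟩

Rx(4.394) = [[cos(θ/2), −i·sin(θ/2)], [−i·sin(θ/2), cos(θ/2)]]; θ = 4.394, cos(θ/2) ≈ -0.586073, sin(θ/2) ≈ 0.810258.
With a = amp(|0⟩) = 0.7358 and b = amp(|1⟩) = (0.05263 + 0.6752i):
new amp(|0⟩) = (-0.586073)·a + (-0.810258i)·b = (0.1159 - 0.04264i)
new amp(|1⟩) = (-0.810258i)·a + (-0.586073)·b = (-0.03085 - 0.9919i)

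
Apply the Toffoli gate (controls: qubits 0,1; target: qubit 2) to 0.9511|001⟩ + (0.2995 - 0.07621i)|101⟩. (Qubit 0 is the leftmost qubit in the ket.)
0.9511|001⟩ + (0.2995 - 0.07621i)|101⟩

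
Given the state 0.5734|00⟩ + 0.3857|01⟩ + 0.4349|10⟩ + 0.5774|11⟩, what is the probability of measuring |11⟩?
0.3334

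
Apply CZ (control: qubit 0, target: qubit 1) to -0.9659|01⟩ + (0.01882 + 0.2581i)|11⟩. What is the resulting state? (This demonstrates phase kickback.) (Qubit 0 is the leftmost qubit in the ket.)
-0.9659|01⟩ + (-0.01882 - 0.2581i)|11⟩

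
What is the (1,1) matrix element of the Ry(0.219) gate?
0.994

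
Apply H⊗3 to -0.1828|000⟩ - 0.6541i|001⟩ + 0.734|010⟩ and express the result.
(0.1949 - 0.2313i)|000⟩ + (0.1949 + 0.2313i)|001⟩ + (-0.3241 - 0.2313i)|010⟩ + (-0.3241 + 0.2313i)|011⟩ + (0.1949 - 0.2313i)|100⟩ + (0.1949 + 0.2313i)|101⟩ + (-0.3241 - 0.2313i)|110⟩ + (-0.3241 + 0.2313i)|111⟩

H⊗3 gives amp(|y⟩) = (1/2√2) Σ_x (−1)^(x·y) amp(|x⟩), where x·y is the number of positions in which both x and y have a 1.
|000⟩: (-0.1828 - 0.6541i + 0.734)/(2√2) = (0.1949 - 0.2313i)
|001⟩: (-0.1828 + 0.6541i + 0.734)/(2√2) = (0.1949 + 0.2313i)
|010⟩: (-0.1828 - 0.6541i - 0.734)/(2√2) = (-0.3241 - 0.2313i)
|011⟩: (-0.1828 + 0.6541i - 0.734)/(2√2) = (-0.3241 + 0.2313i)
|100⟩: (-0.1828 - 0.6541i + 0.734)/(2√2) = (0.1949 - 0.2313i)
|101⟩: (-0.1828 + 0.6541i + 0.734)/(2√2) = (0.1949 + 0.2313i)
|110⟩: (-0.1828 - 0.6541i - 0.734)/(2√2) = (-0.3241 - 0.2313i)
|111⟩: (-0.1828 + 0.6541i - 0.734)/(2√2) = (-0.3241 + 0.2313i)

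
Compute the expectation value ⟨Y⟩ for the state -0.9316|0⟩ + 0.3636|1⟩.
0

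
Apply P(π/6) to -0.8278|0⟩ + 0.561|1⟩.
-0.8278|0⟩ + (0.4858 + 0.2805i)|1⟩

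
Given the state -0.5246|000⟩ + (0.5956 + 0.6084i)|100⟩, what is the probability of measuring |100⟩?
0.7249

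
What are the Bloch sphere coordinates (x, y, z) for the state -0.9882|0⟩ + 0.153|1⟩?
(-0.3024, 0, 0.9531)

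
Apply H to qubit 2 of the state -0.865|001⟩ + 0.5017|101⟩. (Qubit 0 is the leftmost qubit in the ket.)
-0.6116|000⟩ + 0.6116|001⟩ + 0.3548|100⟩ - 0.3548|101⟩

H on qubit 2 mixes each pair of kets that differ only in qubit 2: amplitudes (a, b) of (|…0…⟩, |…1…⟩) become ((a + b)/√2, (a − b)/√2). Kets absent from the input have amplitude 0.
(|000⟩, |001⟩): (a, b) = (0, -0.865) → (-0.6116, 0.6116)
(|100⟩, |101⟩): (a, b) = (0, 0.5017) → (0.3548, -0.3548)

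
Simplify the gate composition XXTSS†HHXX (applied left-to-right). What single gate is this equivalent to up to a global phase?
T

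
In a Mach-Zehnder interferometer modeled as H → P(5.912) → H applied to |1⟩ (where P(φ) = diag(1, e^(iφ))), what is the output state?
(0.03405 + 0.1814i)|0⟩ + (0.9659 - 0.1814i)|1⟩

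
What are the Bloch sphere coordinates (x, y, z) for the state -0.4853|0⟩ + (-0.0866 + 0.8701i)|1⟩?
(0.08405, -0.8445, -0.5291)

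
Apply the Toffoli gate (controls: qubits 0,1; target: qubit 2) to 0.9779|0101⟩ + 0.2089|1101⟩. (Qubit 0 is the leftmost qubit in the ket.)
0.9779|0101⟩ + 0.2089|1111⟩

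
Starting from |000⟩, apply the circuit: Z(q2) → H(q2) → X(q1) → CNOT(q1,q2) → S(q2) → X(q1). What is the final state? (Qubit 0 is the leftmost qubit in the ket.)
1/√2|000⟩ + (1/√2)i|001⟩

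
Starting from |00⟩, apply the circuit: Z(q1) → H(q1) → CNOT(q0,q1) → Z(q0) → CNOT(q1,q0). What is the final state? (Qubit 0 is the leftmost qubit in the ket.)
1/√2|00⟩ + 1/√2|11⟩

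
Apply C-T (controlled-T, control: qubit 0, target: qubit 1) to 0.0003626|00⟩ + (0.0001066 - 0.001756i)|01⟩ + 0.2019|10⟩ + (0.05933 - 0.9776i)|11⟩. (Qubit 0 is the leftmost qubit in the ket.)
0.0003626|00⟩ + (0.0001066 - 0.001756i)|01⟩ + 0.2019|10⟩ + (0.7332 - 0.6493i)|11⟩

C-T leaves the control-|0⟩ kets |00⟩, |01⟩ unchanged and applies T to qubit 1 on the control-|1⟩ pair (|10⟩, |11⟩).
T = [[1, 0], [0, (1/√2 + (1/√2)i)]].
With a = amp(|10⟩) = 0.2019 and b = amp(|11⟩) = (0.05933 - 0.9776i):
new amp(|10⟩) = (1)·a = 0.2019
new amp(|11⟩) = (1/√2 + (1/√2)i)·b = (0.7332 - 0.6493i)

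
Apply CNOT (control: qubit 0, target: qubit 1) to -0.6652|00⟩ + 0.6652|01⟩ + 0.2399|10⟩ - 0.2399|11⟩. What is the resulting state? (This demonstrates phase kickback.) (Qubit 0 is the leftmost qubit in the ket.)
-0.6652|00⟩ + 0.6652|01⟩ - 0.2399|10⟩ + 0.2399|11⟩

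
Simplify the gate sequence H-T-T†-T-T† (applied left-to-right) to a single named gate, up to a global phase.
H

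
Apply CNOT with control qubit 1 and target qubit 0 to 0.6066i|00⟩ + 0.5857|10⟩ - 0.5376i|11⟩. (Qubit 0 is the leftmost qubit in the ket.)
0.6066i|00⟩ - 0.5376i|01⟩ + 0.5857|10⟩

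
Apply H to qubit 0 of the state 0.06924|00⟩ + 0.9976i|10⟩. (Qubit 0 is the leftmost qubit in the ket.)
(0.04896 + 0.7054i)|00⟩ + (0.04896 - 0.7054i)|10⟩

H on qubit 0 mixes each pair of kets that differ only in qubit 0: amplitudes (a, b) of (|…0…⟩, |…1…⟩) become ((a + b)/√2, (a − b)/√2). Kets absent from the input have amplitude 0.
(|00⟩, |10⟩): (a, b) = (0.06924, 0.9976i) → ((0.04896 + 0.7054i), (0.04896 - 0.7054i))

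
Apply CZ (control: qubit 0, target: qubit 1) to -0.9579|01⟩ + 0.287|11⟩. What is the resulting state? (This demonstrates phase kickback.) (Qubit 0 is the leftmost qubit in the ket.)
-0.9579|01⟩ - 0.287|11⟩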